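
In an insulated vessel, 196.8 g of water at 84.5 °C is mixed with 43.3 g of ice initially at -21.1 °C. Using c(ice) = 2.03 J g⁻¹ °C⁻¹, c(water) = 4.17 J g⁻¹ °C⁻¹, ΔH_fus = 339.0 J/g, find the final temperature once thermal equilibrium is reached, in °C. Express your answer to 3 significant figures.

T_f = 52.7 °C

Heat to bring ice to 0 °C and melt it: q₁ = 43.3×2.03×21.1 + 43.3×339.0 = 16533 J
Heat the water can supply cooling to 0 °C: 196.8×4.17×84.5 = 69345.4 J > q₁, so all ice melts.
Energy balance: 196.8×4.17×(84.5 − T) = 16533 + 43.3×4.17×(T − 0)
820.656(84.5 − T) = 16533 + 180.561 T
69345.4 − 16533 = 1001.217 T
T = 52812.4 / 1001.217 = 52.748 °C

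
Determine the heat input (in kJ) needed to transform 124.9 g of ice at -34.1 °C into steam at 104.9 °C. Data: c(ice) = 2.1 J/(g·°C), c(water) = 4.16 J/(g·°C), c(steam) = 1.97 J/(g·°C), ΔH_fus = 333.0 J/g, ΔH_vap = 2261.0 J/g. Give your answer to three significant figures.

q1 (heat ice -34.1→0.0 °C): 124.9 × 2.1 × 34.1 = 8944 J
q2 (melt at 0 °C): 124.9 × 333.0 = 41592 J
q3 (heat water 0.0→100.0 °C): 124.9 × 4.16 × 100.0 = 51958 J
q4 (vaporize at 100 °C): 124.9 × 2261.0 = 282399 J
q5 (heat steam 100.0→104.9 °C): 124.9 × 1.97 × 4.9 = 1206 J
Total: 8944 + 41592 + 51958 + 282399 + 1206 = 386099 J = 386 kJ

q = 386 kJ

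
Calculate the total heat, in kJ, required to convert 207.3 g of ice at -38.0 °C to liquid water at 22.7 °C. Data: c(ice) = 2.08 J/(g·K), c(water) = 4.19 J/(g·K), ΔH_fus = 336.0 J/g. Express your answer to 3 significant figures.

q1 (heat ice -38.0→0.0 °C): 207.3 × 2.08 × 38.0 = 16385 J
q2 (melt at 0 °C): 207.3 × 336.0 = 69653 J
q3 (heat water 0.0→22.7 °C): 207.3 × 4.19 × 22.7 = 19717 J
Total: 16385 + 69653 + 19717 = 105755 J = 106 kJ

q = 106 kJ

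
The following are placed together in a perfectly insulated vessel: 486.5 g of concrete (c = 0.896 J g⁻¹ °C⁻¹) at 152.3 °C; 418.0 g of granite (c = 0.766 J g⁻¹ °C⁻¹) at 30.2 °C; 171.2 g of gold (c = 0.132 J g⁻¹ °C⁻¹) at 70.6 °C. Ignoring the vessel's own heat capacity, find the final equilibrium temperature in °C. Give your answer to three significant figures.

Σ mᵢcᵢ(T − Tᵢ) = 0  ⇒  T = Σ mᵢcᵢTᵢ / Σ mᵢcᵢ
Σ mᵢcᵢ = 486.5×0.896 + 418.0×0.766 + 171.2×0.132 = 778.6904
Σ mᵢcᵢTᵢ = 435.904×152.3 + 320.188×30.2 + 22.5984×70.6 = 77653
T = 77653 / 778.6904 = 99.72 °C

T_f = 99.7 °C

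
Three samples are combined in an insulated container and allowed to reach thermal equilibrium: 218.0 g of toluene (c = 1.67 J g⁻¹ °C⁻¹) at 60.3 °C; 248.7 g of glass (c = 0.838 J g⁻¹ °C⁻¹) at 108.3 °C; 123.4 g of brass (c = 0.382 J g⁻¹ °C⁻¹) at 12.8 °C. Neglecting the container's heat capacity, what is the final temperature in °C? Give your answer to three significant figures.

Σ mᵢcᵢ(T − Tᵢ) = 0  ⇒  T = Σ mᵢcᵢTᵢ / Σ mᵢcᵢ
Σ mᵢcᵢ = 218.0×1.67 + 248.7×0.838 + 123.4×0.382 = 619.6094
Σ mᵢcᵢTᵢ = 364.06×60.3 + 208.4106×108.3 + 47.1388×12.8 = 45127
T = 45127 / 619.6094 = 72.83 °C

T_f = 72.8 °C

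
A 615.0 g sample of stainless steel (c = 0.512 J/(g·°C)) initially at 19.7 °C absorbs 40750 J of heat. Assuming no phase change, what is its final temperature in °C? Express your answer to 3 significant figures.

ΔT = q / (m c) = 40750 / (615.0 × 0.512) = 129.4 °C
T_f = 19.7 + 129.4 = 149.1 °C

T_f = 149 °C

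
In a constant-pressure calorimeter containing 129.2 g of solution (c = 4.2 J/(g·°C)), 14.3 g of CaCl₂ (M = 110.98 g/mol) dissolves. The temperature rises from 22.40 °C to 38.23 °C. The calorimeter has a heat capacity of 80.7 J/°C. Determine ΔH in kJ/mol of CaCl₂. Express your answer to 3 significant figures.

|ΔT| = |38.23 − 22.40| = 15.83 °C
|q_surr| = (129.2 × 4.2 + 80.7) × 15.83 = 623.34 × 15.83 = 9867.5 J
n(CaCl₂) = 14.3 / 110.98 = 0.12885 mol
Temperature rose, so q_rxn = −|q_surr| = -9.8675 kJ
ΔH = q_rxn / n = -76.58 kJ/mol

ΔH = -76.6 kJ/mol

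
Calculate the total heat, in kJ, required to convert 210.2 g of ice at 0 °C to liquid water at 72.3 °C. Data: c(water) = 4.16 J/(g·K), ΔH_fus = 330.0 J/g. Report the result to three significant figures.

q = 133 kJ

q1 (melt at 0 °C): 210.2 × 330.0 = 69366 J
q2 (heat water 0.0→72.3 °C): 210.2 × 4.16 × 72.3 = 63221 J
Total: 69366 + 63221 = 132587 J = 133 kJ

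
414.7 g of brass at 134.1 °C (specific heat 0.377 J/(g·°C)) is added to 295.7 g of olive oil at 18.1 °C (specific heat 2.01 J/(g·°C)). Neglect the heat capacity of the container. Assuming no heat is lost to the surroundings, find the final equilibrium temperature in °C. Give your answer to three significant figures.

T_f = 42.3 °C

Heat lost by brass = heat gained by olive oil.
(414.7)(0.377)(134.1 − T) = (295.7)(2.01)(T − 18.1)
156.3419 (134.1 − T) = 594.357 (T − 18.1)
20965 − 156.3419 T = 594.357 T − 10758
31723 = 750.6989 T
T = 42.26 °C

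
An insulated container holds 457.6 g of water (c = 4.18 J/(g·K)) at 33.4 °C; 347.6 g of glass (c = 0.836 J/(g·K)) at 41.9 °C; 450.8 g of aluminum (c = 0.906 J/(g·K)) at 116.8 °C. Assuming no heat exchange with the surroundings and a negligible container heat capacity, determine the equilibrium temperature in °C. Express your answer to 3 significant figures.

Σ mᵢcᵢ(T − Tᵢ) = 0  ⇒  T = Σ mᵢcᵢTᵢ / Σ mᵢcᵢ
Σ mᵢcᵢ = 457.6×4.18 + 347.6×0.836 + 450.8×0.906 = 2611.7864
Σ mᵢcᵢTᵢ = 1912.768×33.4 + 290.5936×41.9 + 408.4248×116.8 = 123770
T = 123770 / 2611.7864 = 47.39 °C

T_f = 47.4 °C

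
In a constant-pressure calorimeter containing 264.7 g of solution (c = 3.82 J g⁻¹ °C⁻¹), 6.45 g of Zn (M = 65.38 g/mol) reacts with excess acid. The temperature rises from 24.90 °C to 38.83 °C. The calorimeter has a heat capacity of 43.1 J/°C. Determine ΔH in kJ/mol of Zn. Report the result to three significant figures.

|ΔT| = |38.83 − 24.90| = 13.93 °C
|q_surr| = (264.7 × 3.82 + 43.1) × 13.93 = 1054.254 × 13.93 = 14690 J
n(Zn) = 6.45 / 65.38 = 0.09865 mol
Temperature rose, so q_rxn = −|q_surr| = -14.69 kJ
ΔH = q_rxn / n = -148.9 kJ/mol

ΔH = -149 kJ/mol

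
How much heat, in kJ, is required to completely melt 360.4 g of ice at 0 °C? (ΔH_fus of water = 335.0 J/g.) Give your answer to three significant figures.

q = m × ΔH_fus = 360.4 × 335.0 = 120700 J = 121 kJ

q = 121 kJ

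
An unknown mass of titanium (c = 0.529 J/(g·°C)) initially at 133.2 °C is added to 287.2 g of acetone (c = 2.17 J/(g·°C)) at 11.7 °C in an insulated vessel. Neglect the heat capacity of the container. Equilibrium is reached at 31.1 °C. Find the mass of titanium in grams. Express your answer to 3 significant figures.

m = 224 g

q_gained = (287.2 × 2.17) × (31.1 − 11.7) = 12090 J
q_lost = m × 0.529 × (133.2 − 31.1) = 54.0109 m
m = 12090 / 54.0109 = 224 g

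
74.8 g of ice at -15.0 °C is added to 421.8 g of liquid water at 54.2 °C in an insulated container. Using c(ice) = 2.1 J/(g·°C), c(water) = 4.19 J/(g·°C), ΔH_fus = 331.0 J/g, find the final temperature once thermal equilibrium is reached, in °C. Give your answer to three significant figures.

Heat to bring ice to 0 °C and melt it: q₁ = 74.8×2.1×15.0 + 74.8×331.0 = 27115 J
Heat the water can supply cooling to 0 °C: 421.8×4.19×54.2 = 95789.9 J > q₁, so all ice melts.
Energy balance: 421.8×4.19×(54.2 − T) = 27115 + 74.8×4.19×(T − 0)
1767.342(54.2 − T) = 27115 + 313.412 T
95789.9 − 27115 = 2080.754 T
T = 68674.9 / 2080.754 = 33.00 °C

T_f = 33.0 °C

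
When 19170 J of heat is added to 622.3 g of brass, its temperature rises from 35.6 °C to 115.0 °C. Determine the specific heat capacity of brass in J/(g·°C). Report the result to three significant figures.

c = q / (m ΔT) = 19170 / (622.3 × 79.4)
c = 19170 / 49410.62 = 0.388 J/(g·°C)

c = 0.388 J/(g·°C)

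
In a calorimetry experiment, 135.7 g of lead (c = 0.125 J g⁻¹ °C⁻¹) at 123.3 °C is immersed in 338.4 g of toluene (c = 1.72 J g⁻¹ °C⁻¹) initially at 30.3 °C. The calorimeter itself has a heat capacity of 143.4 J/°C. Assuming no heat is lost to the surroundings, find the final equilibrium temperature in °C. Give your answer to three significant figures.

Heat lost by lead = heat gained by toluene + calorimeter.
(135.7)(0.125)(123.3 − T) = [(338.4)(1.72) + 143.4](T − 30.3)
16.9625 (123.3 − T) = 725.448 (T − 30.3)
2091.5 − 16.9625 T = 725.448 T − 21981
24072.5 = 742.4105 T
T = 32.42 °C

T_f = 32.4 °C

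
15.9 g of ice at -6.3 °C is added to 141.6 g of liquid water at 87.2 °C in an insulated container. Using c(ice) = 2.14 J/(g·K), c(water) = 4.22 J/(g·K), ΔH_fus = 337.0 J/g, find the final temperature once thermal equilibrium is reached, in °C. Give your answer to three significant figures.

Heat to bring ice to 0 °C and melt it: q₁ = 15.9×2.14×6.3 + 15.9×337.0 = 5572.7 J
Heat the water can supply cooling to 0 °C: 141.6×4.22×87.2 = 52106.5 J > q₁, so all ice melts.
Energy balance: 141.6×4.22×(87.2 − T) = 5572.7 + 15.9×4.22×(T − 0)
597.552(87.2 − T) = 5572.7 + 67.098 T
52106.5 − 5572.7 = 664.650 T
T = 46533.8 / 664.650 = 70.01 °C

T_f = 70.0 °C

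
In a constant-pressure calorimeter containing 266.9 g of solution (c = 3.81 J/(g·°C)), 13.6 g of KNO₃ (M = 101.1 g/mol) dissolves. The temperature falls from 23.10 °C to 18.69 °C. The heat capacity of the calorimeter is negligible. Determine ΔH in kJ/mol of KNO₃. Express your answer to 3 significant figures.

ΔH = 33.3 kJ/mol

|ΔT| = |18.69 − 23.10| = 4.41 °C
|q_surr| = (266.9 × 3.81) × 4.41 = 1016.889 × 4.41 = 4484 J
n(KNO₃) = 13.6 / 101.1 = 0.1345 mol
Temperature fell, so q_rxn = +|q_surr| = 4.484 kJ
ΔH = q_rxn / n = 33.34 kJ/mol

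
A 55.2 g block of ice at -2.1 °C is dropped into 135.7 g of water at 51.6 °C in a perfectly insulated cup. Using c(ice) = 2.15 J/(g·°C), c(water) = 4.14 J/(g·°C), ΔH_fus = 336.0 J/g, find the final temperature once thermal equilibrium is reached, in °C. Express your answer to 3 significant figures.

T_f = 12.9 °C

Heat to bring ice to 0 °C and melt it: q₁ = 55.2×2.15×2.1 + 55.2×336.0 = 18796 J
Heat the water can supply cooling to 0 °C: 135.7×4.14×51.6 = 28988.8 J > q₁, so all ice melts.
Energy balance: 135.7×4.14×(51.6 − T) = 18796 + 55.2×4.14×(T − 0)
561.798(51.6 − T) = 18796 + 228.528 T
28988.8 − 18796 = 790.326 T
T = 10192.8 / 790.326 = 12.90 °C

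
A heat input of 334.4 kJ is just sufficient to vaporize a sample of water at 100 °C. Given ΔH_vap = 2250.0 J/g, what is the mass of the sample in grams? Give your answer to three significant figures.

m = q / ΔH_vap = 334400 J / 2250.0 J/g = 149 g

m = 149 g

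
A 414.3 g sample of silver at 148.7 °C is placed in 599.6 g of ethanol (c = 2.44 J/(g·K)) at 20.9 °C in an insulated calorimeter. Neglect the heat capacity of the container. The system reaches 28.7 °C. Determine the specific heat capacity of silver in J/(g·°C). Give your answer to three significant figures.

c = 0.230 J/(g·°C)

q_gained = (599.6 × 2.44) × (28.7 − 20.9) = 11410 J
q_lost = 414.3 × c × (148.7 − 28.7) = 49716 c
Set equal: c = 11410 / 49716 = 0.230 J/(g·°C)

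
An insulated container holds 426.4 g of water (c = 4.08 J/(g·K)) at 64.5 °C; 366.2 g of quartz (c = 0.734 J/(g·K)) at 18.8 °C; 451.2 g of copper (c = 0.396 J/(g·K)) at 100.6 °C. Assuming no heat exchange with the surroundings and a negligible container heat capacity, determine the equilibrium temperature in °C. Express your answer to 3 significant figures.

Σ mᵢcᵢ(T − Tᵢ) = 0  ⇒  T = Σ mᵢcᵢTᵢ / Σ mᵢcᵢ
Σ mᵢcᵢ = 426.4×4.08 + 366.2×0.734 + 451.2×0.396 = 2187.1780
Σ mᵢcᵢTᵢ = 1739.712×64.5 + 268.7908×18.8 + 178.6752×100.6 = 135240
T = 135240 / 2187.1780 = 61.83 °C

T_f = 61.8 °C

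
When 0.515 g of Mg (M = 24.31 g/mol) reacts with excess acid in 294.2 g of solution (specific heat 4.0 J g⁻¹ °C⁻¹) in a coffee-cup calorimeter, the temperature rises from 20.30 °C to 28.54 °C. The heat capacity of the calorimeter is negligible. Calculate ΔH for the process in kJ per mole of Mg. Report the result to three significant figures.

|ΔT| = |28.54 − 20.30| = 8.24 °C
|q_surr| = (294.2 × 4.0) × 8.24 = 1176.8 × 8.24 = 9697 J
n(Mg) = 0.515 / 24.31 = 0.02118 mol
Temperature rose, so q_rxn = −|q_surr| = -9.697 kJ
ΔH = q_rxn / n = -457.8 kJ/mol

ΔH = -458 kJ/mol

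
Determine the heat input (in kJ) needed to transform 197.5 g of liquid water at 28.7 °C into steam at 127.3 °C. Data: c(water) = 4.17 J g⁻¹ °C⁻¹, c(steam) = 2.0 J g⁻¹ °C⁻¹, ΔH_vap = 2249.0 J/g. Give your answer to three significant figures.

q1 (heat water 28.7→100.0 °C): 197.5 × 4.17 × 71.3 = 58721 J
q2 (vaporize at 100 °C): 197.5 × 2249.0 = 444178 J
q3 (heat steam 100.0→127.3 °C): 197.5 × 2.0 × 27.3 = 10784 J
Total: 58721 + 444178 + 10784 = 513683 J = 514 kJ

q = 514 kJ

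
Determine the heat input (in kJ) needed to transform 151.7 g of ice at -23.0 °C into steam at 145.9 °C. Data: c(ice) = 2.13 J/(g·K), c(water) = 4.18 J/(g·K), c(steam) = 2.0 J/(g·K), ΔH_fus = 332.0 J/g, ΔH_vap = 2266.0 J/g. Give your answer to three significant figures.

q = 479 kJ

q1 (heat ice -23.0→0.0 °C): 151.7 × 2.13 × 23.0 = 7432 J
q2 (melt at 0 °C): 151.7 × 332.0 = 50364 J
q3 (heat water 0.0→100.0 °C): 151.7 × 4.18 × 100.0 = 63411 J
q4 (vaporize at 100 °C): 151.7 × 2266.0 = 343752 J
q5 (heat steam 100.0→145.9 °C): 151.7 × 2.0 × 45.9 = 13926 J
Total: 7432 + 50364 + 63411 + 343752 + 13926 = 478885 J = 479 kJ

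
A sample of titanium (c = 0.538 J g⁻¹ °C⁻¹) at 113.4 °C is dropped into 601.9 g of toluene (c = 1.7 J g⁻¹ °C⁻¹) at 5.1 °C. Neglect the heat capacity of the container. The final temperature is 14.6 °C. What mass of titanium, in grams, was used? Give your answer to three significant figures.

q_gained = (601.9 × 1.7) × (14.6 − 5.1) = 9721 J
q_lost = m × 0.538 × (113.4 − 14.6) = 53.1544 m
m = 9721 / 53.1544 = 183 g

m = 183 g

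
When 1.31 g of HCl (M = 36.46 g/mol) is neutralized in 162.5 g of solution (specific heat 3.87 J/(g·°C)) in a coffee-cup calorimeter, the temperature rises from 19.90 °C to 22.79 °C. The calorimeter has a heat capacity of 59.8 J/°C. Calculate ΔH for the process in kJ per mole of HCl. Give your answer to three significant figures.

|ΔT| = |22.79 − 19.90| = 2.89 °C
|q_surr| = (162.5 × 3.87 + 59.8) × 2.89 = 688.675 × 2.89 = 1990 J
n(HCl) = 1.31 / 36.46 = 0.03593 mol
Temperature rose, so q_rxn = −|q_surr| = -1.990 kJ
ΔH = q_rxn / n = -55.39 kJ/mol

ΔH = -55.4 kJ/mol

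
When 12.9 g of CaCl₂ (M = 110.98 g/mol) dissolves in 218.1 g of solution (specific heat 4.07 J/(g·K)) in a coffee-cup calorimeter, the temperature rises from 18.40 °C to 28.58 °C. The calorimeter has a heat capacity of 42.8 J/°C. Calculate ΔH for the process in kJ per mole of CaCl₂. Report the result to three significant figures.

ΔH = -81.5 kJ/mol

|ΔT| = |28.58 − 18.40| = 10.18 °C
|q_surr| = (218.1 × 4.07 + 42.8) × 10.18 = 930.467 × 10.18 = 9472 J
n(CaCl₂) = 12.9 / 110.98 = 0.1162 mol
Temperature rose, so q_rxn = −|q_surr| = -9.472 kJ
ΔH = q_rxn / n = -81.51 kJ/mol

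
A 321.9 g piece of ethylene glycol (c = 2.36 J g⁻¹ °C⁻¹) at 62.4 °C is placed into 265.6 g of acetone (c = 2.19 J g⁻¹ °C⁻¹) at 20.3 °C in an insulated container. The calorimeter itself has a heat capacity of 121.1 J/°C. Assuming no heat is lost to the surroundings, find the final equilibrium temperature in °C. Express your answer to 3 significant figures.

T_f = 42.2 °C

Heat lost by ethylene glycol = heat gained by acetone + calorimeter.
(321.9)(2.36)(62.4 − T) = [(265.6)(2.19) + 121.1](T − 20.3)
759.684 (62.4 − T) = 702.764 (T − 20.3)
47404 − 759.684 T = 702.764 T − 14266
61670 = 1462.448 T
T = 42.17 °C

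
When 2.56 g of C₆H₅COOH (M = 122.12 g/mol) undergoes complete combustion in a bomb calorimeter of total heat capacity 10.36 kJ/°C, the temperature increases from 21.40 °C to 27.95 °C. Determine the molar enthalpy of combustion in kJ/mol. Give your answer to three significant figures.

ΔH = -3240 kJ/mol

ΔT = 27.95 − 21.40 = 6.55 °C
q_cal = C_cal × ΔT = 10.36 × 6.55 = 67.858 kJ
n = 2.56 / 122.12 = 0.02096 mol
q_rxn = −q_cal = -67.858 kJ
ΔH = -67.858 / 0.02096 = -3238 kJ/mol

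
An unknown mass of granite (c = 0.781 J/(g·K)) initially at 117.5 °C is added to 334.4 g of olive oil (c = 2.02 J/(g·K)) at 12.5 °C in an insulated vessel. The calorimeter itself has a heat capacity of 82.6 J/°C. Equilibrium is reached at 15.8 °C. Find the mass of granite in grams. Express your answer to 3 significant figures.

m = 31.5 g

q_gained = (334.4 × 2.02 + 82.6) × (15.8 − 12.5) = 2502 J
q_lost = m × 0.781 × (117.5 − 15.8) = 79.4277 m
m = 2502 / 79.4277 = 31.5 g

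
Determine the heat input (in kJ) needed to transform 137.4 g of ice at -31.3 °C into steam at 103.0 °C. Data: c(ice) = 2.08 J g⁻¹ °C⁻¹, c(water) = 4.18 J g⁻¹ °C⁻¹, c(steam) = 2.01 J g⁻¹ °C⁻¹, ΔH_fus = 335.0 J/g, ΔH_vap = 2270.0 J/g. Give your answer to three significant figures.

q1 (heat ice -31.3→0.0 °C): 137.4 × 2.08 × 31.3 = 8945 J
q2 (melt at 0 °C): 137.4 × 335.0 = 46029 J
q3 (heat water 0.0→100.0 °C): 137.4 × 4.18 × 100.0 = 57433 J
q4 (vaporize at 100 °C): 137.4 × 2270.0 = 311898 J
q5 (heat steam 100.0→103.0 °C): 137.4 × 2.01 × 3.0 = 829 J
Total: 8945 + 46029 + 57433 + 311898 + 829 = 425134 J = 425 kJ

q = 425 kJ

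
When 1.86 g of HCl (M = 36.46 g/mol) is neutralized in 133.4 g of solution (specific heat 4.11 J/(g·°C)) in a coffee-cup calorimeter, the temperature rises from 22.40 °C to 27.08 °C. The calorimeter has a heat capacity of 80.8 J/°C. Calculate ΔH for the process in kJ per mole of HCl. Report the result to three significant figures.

|ΔT| = |27.08 − 22.40| = 4.68 °C
|q_surr| = (133.4 × 4.11 + 80.8) × 4.68 = 629.074 × 4.68 = 2944 J
n(HCl) = 1.86 / 36.46 = 0.05101 mol
Temperature rose, so q_rxn = −|q_surr| = -2.944 kJ
ΔH = q_rxn / n = -57.71 kJ/mol

ΔH = -57.7 kJ/mol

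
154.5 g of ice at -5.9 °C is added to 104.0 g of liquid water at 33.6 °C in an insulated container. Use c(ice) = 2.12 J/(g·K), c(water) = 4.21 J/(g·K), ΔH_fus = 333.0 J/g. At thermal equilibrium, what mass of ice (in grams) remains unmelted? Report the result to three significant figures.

Heat to warm all ice to 0 °C: 154.5×2.12×5.9 = 1932.5 J
Heat released by water cooling to 0 °C: 104.0×4.21×33.6 = 14711 J
14711 J < 1932.5 + 154.5×333.0 = 53381.0 J, so not all ice melts; final T = 0 °C.
Heat left for melting: 14711 − 1932.5 = 12778.5 J
Mass melted = 12778.5 / 333.0 = 38.37 g
Ice remaining = 154.5 − 38.37 = 116.13 g

m_ice remaining = 116 g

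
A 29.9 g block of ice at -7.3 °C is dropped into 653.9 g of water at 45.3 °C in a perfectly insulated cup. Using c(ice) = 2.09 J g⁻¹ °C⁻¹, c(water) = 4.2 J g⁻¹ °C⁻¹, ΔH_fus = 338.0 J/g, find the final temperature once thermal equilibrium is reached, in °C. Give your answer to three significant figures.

Heat to bring ice to 0 °C and melt it: q₁ = 29.9×2.09×7.3 + 29.9×338.0 = 10562 J
Heat the water can supply cooling to 0 °C: 653.9×4.2×45.3 = 124411 J > q₁, so all ice melts.
Energy balance: 653.9×4.2×(45.3 − T) = 10562 + 29.9×4.2×(T − 0)
2746.38(45.3 − T) = 10562 + 125.58 T
124411 − 10562 = 2871.96 T
T = 113849 / 2871.96 = 39.64 °C

T_f = 39.6 °C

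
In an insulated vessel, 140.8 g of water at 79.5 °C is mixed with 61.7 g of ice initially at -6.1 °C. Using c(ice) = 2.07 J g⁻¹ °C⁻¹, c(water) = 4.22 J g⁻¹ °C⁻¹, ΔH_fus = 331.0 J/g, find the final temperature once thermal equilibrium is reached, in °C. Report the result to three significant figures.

Heat to bring ice to 0 °C and melt it: q₁ = 61.7×2.07×6.1 + 61.7×331.0 = 21202 J
Heat the water can supply cooling to 0 °C: 140.8×4.22×79.5 = 47237.0 J > q₁, so all ice melts.
Energy balance: 140.8×4.22×(79.5 − T) = 21202 + 61.7×4.22×(T − 0)
594.176(79.5 − T) = 21202 + 260.374 T
47237.0 − 21202 = 854.550 T
T = 26035.0 / 854.550 = 30.47 °C

T_f = 30.5 °C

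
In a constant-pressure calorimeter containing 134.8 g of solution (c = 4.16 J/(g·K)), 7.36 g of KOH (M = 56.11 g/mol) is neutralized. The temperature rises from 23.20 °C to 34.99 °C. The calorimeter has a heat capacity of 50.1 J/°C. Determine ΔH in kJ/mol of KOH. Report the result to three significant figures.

|ΔT| = |34.99 − 23.20| = 11.79 °C
|q_surr| = (134.8 × 4.16 + 50.1) × 11.79 = 610.868 × 11.79 = 7202 J
n(KOH) = 7.36 / 56.11 = 0.1312 mol
Temperature rose, so q_rxn = −|q_surr| = -7.202 kJ
ΔH = q_rxn / n = -54.89 kJ/mol

ΔH = -54.9 kJ/mol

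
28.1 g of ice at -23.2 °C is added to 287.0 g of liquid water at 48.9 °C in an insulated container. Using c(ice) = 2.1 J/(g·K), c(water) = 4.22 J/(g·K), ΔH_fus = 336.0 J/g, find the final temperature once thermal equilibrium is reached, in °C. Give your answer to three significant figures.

T_f = 36.4 °C

Heat to bring ice to 0 °C and melt it: q₁ = 28.1×2.1×23.2 + 28.1×336.0 = 10811 J
Heat the water can supply cooling to 0 °C: 287.0×4.22×48.9 = 59224.7 J > q₁, so all ice melts.
Energy balance: 287.0×4.22×(48.9 − T) = 10811 + 28.1×4.22×(T − 0)
1211.14(48.9 − T) = 10811 + 118.582 T
59224.7 − 10811 = 1329.722 T
T = 48413.7 / 1329.722 = 36.41 °C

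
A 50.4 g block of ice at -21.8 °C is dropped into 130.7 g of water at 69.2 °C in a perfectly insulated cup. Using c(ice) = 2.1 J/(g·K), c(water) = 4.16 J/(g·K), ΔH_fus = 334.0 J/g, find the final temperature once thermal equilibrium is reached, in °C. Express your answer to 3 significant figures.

Heat to bring ice to 0 °C and melt it: q₁ = 50.4×2.1×21.8 + 50.4×334.0 = 19141 J
Heat the water can supply cooling to 0 °C: 130.7×4.16×69.2 = 37624.9 J > q₁, so all ice melts.
Energy balance: 130.7×4.16×(69.2 − T) = 19141 + 50.4×4.16×(T − 0)
543.712(69.2 − T) = 19141 + 209.664 T
37624.9 − 19141 = 753.376 T
T = 18483.9 / 753.376 = 24.53 °C

T_f = 24.5 °C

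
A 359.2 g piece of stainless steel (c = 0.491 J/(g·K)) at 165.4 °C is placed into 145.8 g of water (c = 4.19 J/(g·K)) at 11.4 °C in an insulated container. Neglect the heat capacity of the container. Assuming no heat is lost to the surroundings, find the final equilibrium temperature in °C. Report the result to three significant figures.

Heat lost by stainless steel = heat gained by water.
(359.2)(0.491)(165.4 − T) = (145.8)(4.19)(T − 11.4)
176.3672 (165.4 − T) = 610.902 (T − 11.4)
29171 − 176.3672 T = 610.902 T − 6964.3
36135.3 = 787.2692 T
T = 45.90 °C

T_f = 45.9 °C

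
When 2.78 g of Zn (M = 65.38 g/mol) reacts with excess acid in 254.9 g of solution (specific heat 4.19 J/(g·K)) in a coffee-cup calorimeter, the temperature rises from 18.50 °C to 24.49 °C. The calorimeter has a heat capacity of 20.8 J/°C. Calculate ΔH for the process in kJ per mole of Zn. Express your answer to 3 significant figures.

|ΔT| = |24.49 − 18.50| = 5.99 °C
|q_surr| = (254.9 × 4.19 + 20.8) × 5.99 = 1088.831 × 5.99 = 6522 J
n(Zn) = 2.78 / 65.38 = 0.04252 mol
Temperature rose, so q_rxn = −|q_surr| = -6.522 kJ
ΔH = q_rxn / n = -153.4 kJ/mol

ΔH = -153 kJ/mol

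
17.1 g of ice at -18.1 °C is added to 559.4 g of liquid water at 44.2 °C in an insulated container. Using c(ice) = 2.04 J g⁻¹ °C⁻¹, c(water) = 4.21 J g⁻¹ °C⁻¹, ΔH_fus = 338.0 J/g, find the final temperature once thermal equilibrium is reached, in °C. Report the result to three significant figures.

T_f = 40.2 °C

Heat to bring ice to 0 °C and melt it: q₁ = 17.1×2.04×18.1 + 17.1×338.0 = 6411.2 J
Heat the water can supply cooling to 0 °C: 559.4×4.21×44.2 = 104094 J > q₁, so all ice melts.
Energy balance: 559.4×4.21×(44.2 − T) = 6411.2 + 17.1×4.21×(T − 0)
2355.074(44.2 − T) = 6411.2 + 71.991 T
104094 − 6411.2 = 2427.065 T
T = 97682.8 / 2427.065 = 40.247 °C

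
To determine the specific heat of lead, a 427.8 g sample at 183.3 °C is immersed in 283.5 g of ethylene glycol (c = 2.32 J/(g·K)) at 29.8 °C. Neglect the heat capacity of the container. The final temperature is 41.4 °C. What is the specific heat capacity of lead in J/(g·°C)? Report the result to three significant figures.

q_gained = (283.5 × 2.32) × (41.4 − 29.8) = 7630 J
q_lost = 427.8 × c × (183.3 − 41.4) = 60704.82 c
Set equal: c = 7630 / 60704.82 = 0.126 J/(g·°C)

c = 0.126 J/(g·°C)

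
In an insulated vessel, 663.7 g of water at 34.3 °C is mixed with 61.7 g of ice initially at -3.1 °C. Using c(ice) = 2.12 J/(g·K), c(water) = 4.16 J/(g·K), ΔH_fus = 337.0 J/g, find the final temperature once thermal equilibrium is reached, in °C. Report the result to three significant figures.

Heat to bring ice to 0 °C and melt it: q₁ = 61.7×2.12×3.1 + 61.7×337.0 = 21198 J
Heat the water can supply cooling to 0 °C: 663.7×4.16×34.3 = 94702.0 J > q₁, so all ice melts.
Energy balance: 663.7×4.16×(34.3 − T) = 21198 + 61.7×4.16×(T − 0)
2760.992(34.3 − T) = 21198 + 256.672 T
94702.0 − 21198 = 3017.664 T
T = 73504.0 / 3017.664 = 24.36 °C

T_f = 24.4 °C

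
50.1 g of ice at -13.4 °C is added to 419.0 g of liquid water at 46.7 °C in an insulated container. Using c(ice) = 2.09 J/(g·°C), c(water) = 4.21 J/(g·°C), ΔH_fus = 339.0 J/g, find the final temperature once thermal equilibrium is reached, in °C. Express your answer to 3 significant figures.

Heat to bring ice to 0 °C and melt it: q₁ = 50.1×2.09×13.4 + 50.1×339.0 = 18387 J
Heat the water can supply cooling to 0 °C: 419.0×4.21×46.7 = 82378.3 J > q₁, so all ice melts.
Energy balance: 419.0×4.21×(46.7 − T) = 18387 + 50.1×4.21×(T − 0)
1763.99(46.7 − T) = 18387 + 210.921 T
82378.3 − 18387 = 1974.911 T
T = 63991.3 / 1974.911 = 32.40 °C

T_f = 32.4 °C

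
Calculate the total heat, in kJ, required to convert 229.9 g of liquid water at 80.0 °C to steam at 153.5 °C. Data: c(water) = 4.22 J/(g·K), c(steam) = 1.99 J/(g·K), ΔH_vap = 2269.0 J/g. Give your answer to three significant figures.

q1 (heat water 80.0→100.0 °C): 229.9 × 4.22 × 20.0 = 19404 J
q2 (vaporize at 100 °C): 229.9 × 2269.0 = 521643 J
q3 (heat steam 100.0→153.5 °C): 229.9 × 1.99 × 53.5 = 24476 J
Total: 19404 + 521643 + 24476 = 565523 J = 566 kJ

q = 566 kJ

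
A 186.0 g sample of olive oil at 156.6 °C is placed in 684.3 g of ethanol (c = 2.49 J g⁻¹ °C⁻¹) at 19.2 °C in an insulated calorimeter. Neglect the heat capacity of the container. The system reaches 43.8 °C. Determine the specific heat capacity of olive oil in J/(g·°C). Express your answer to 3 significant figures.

c = 2.00 J/(g·°C)

q_gained = (684.3 × 2.49) × (43.8 − 19.2) = 41920 J
q_lost = 186.0 × c × (156.6 − 43.8) = 20980.8 c
Set equal: c = 41920 / 20980.8 = 2.00 J/(g·°C)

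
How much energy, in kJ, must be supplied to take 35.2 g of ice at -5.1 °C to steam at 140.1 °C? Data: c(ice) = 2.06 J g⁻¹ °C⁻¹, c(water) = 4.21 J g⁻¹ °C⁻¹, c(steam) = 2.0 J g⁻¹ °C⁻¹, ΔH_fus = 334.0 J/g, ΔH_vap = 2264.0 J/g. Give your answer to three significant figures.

q1 (heat ice -5.1→0.0 °C): 35.2 × 2.06 × 5.1 = 370 J
q2 (melt at 0 °C): 35.2 × 334.0 = 11757 J
q3 (heat water 0.0→100.0 °C): 35.2 × 4.21 × 100.0 = 14819 J
q4 (vaporize at 100 °C): 35.2 × 2264.0 = 79693 J
q5 (heat steam 100.0→140.1 °C): 35.2 × 2.0 × 40.1 = 2823 J
Total: 370 + 11757 + 14819 + 79693 + 2823 = 109462 J = 109 kJ

q = 109 kJ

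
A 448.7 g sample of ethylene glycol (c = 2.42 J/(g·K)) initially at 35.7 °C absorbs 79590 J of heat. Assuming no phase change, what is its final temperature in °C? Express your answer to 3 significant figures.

ΔT = q / (m c) = 79590 / (448.7 × 2.42) = 73.30 °C
T_f = 35.7 + 73.30 = 109.00 °C

T_f = 109 °C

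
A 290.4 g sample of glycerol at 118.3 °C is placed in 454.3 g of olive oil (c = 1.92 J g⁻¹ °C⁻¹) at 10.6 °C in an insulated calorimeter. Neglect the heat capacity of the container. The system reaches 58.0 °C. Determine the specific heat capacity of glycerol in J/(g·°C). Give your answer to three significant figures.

q_gained = (454.3 × 1.92) × (58.0 − 10.6) = 41340 J
q_lost = 290.4 × c × (118.3 − 58.0) = 17511.12 c
Set equal: c = 41340 / 17511.12 = 2.36 J/(g·°C)

c = 2.36 J/(g·°C)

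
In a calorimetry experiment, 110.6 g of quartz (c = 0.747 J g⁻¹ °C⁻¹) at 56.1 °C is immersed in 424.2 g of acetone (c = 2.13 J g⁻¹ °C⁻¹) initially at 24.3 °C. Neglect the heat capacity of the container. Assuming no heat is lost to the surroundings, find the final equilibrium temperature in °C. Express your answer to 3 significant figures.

Heat lost by quartz = heat gained by acetone.
(110.6)(0.747)(56.1 − T) = (424.2)(2.13)(T − 24.3)
82.6182 (56.1 − T) = 903.546 (T − 24.3)
4634.9 − 82.6182 T = 903.546 T − 21956
26590.9 = 986.1642 T
T = 26.96 °C

T_f = 27.0 °C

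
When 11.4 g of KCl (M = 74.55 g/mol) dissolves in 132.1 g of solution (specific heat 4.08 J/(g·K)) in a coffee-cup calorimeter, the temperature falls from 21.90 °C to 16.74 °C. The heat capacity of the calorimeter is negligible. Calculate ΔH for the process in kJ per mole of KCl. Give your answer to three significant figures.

ΔH = 18.2 kJ/mol

|ΔT| = |16.74 − 21.90| = 5.16 °C
|q_surr| = (132.1 × 4.08) × 5.16 = 538.968 × 5.16 = 2781 J
n(KCl) = 11.4 / 74.55 = 0.1529 mol
Temperature fell, so q_rxn = +|q_surr| = 2.781 kJ
ΔH = q_rxn / n = 18.19 kJ/mol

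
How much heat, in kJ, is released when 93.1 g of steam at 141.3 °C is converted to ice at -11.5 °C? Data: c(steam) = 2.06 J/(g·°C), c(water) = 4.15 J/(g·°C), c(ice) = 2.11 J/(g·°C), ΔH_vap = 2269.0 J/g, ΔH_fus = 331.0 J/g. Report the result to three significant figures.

q1 (cool steam 141.3→100 °C): 93.1 × 2.06 × 41.3 = 7921 J
q2 (condense at 100 °C): 93.1 × 2269.0 = 211244 J
q3 (cool water 100→0 °C): 93.1 × 4.15 × 100.0 = 38637 J
q4 (freeze at 0 °C): 93.1 × 331.0 = 30816 J
q5 (cool ice 0→-11.5 °C): 93.1 × 2.11 × 11.5 = 2259 J
Total: 7921 + 211244 + 38637 + 30816 + 2259 = 290877 J = 291 kJ

q = 291 kJ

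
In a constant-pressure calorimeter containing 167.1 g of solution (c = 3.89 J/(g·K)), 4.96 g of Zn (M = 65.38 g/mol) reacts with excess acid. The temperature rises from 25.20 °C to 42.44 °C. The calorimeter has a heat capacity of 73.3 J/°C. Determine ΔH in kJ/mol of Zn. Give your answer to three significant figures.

ΔH = -164 kJ/mol

|ΔT| = |42.44 − 25.20| = 17.24 °C
|q_surr| = (167.1 × 3.89 + 73.3) × 17.24 = 723.319 × 17.24 = 12470 J
n(Zn) = 4.96 / 65.38 = 0.07586 mol
Temperature rose, so q_rxn = −|q_surr| = -12.47 kJ
ΔH = q_rxn / n = -164.4 kJ/mol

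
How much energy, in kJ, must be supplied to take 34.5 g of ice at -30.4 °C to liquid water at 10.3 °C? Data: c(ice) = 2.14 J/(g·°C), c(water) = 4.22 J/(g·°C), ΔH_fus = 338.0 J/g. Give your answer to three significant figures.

q = 15.4 kJ

q1 (heat ice -30.4→0.0 °C): 34.5 × 2.14 × 30.4 = 2244 J
q2 (melt at 0 °C): 34.5 × 338.0 = 11661 J
q3 (heat water 0.0→10.3 °C): 34.5 × 4.22 × 10.3 = 1500 J
Total: 2244 + 11661 + 1500 = 15405 J = 15.4 kJ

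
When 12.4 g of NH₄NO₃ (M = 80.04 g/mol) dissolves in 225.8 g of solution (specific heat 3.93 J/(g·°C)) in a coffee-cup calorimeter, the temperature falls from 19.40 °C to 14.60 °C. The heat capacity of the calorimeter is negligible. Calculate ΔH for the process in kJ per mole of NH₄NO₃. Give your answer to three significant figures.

|ΔT| = |14.60 − 19.40| = 4.80 °C
|q_surr| = (225.8 × 3.93) × 4.80 = 887.394 × 4.80 = 4259 J
n(NH₄NO₃) = 12.4 / 80.04 = 0.1549 mol
Temperature fell, so q_rxn = +|q_surr| = 4.259 kJ
ΔH = q_rxn / n = 27.50 kJ/mol

ΔH = 27.5 kJ/mol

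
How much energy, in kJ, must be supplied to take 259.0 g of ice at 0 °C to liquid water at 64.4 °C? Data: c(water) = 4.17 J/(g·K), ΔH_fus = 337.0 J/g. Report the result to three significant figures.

q1 (melt at 0 °C): 259.0 × 337.0 = 87283 J
q2 (heat water 0.0→64.4 °C): 259.0 × 4.17 × 64.4 = 69554 J
Total: 87283 + 69554 = 156837 J = 157 kJ

q = 157 kJ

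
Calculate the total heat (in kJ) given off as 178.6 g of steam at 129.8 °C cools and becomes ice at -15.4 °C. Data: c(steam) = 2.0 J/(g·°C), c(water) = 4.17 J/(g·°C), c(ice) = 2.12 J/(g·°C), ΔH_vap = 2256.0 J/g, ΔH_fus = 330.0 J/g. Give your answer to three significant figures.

q1 (cool steam 129.8→100 °C): 178.6 × 2.0 × 29.8 = 10645 J
q2 (condense at 100 °C): 178.6 × 2256.0 = 402922 J
q3 (cool water 100→0 °C): 178.6 × 4.17 × 100.0 = 74476 J
q4 (freeze at 0 °C): 178.6 × 330.0 = 58938 J
q5 (cool ice 0→-15.4 °C): 178.6 × 2.12 × 15.4 = 5831 J
Total: 10645 + 402922 + 74476 + 58938 + 5831 = 552812 J = 553 kJ

q = 553 kJ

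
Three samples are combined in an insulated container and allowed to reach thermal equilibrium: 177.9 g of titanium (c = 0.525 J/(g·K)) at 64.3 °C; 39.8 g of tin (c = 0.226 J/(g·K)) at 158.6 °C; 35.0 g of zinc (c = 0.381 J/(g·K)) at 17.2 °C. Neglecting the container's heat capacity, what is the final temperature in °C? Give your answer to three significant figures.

Σ mᵢcᵢ(T − Tᵢ) = 0  ⇒  T = Σ mᵢcᵢTᵢ / Σ mᵢcᵢ
Σ mᵢcᵢ = 177.9×0.525 + 39.8×0.226 + 35.0×0.381 = 115.7273
Σ mᵢcᵢTᵢ = 93.3975×64.3 + 8.9948×158.6 + 13.335×17.2 = 7661.4
T = 7661.4 / 115.7273 = 66.20 °C

T_f = 66.2 °C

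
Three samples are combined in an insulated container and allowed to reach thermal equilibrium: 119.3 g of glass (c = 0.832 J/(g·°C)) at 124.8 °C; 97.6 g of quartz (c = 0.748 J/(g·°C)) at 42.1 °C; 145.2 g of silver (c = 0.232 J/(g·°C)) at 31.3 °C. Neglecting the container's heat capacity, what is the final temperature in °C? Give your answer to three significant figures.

T_f = 80.2 °C

Σ mᵢcᵢ(T − Tᵢ) = 0  ⇒  T = Σ mᵢcᵢTᵢ / Σ mᵢcᵢ
Σ mᵢcᵢ = 119.3×0.832 + 97.6×0.748 + 145.2×0.232 = 205.9488
Σ mᵢcᵢTᵢ = 99.2576×124.8 + 73.0048×42.1 + 33.6864×31.3 = 16515
T = 16515 / 205.9488 = 80.19 °C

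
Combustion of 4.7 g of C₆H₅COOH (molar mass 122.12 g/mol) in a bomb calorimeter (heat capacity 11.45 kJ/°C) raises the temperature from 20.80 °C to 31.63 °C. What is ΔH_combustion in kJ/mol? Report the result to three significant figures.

ΔT = 31.63 − 20.80 = 10.83 °C
q_cal = C_cal × ΔT = 11.45 × 10.83 = 124.0035 kJ
n = 4.7 / 122.12 = 0.03849 mol
q_rxn = −q_cal = -124.0035 kJ
ΔH = -124.0035 / 0.03849 = -3222 kJ/mol

ΔH = -3220 kJ/mol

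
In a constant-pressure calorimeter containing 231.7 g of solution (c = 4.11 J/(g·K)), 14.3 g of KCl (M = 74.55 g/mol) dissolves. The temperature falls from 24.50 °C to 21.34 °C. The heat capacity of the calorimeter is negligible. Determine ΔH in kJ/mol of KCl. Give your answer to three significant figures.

ΔH = 15.7 kJ/mol

|ΔT| = |21.34 − 24.50| = 3.16 °C
|q_surr| = (231.7 × 4.11) × 3.16 = 952.287 × 3.16 = 3009 J
n(KCl) = 14.3 / 74.55 = 0.1918 mol
Temperature fell, so q_rxn = +|q_surr| = 3.009 kJ
ΔH = q_rxn / n = 15.69 kJ/mol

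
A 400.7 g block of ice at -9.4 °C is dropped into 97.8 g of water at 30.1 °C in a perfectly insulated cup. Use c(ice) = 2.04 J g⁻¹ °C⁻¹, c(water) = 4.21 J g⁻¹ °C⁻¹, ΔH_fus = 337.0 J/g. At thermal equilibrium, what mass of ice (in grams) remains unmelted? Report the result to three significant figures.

m_ice remaining = 387 g

Heat to warm all ice to 0 °C: 400.7×2.04×9.4 = 7683.8 J
Heat released by water cooling to 0 °C: 97.8×4.21×30.1 = 12393 J
12393 J < 7683.8 + 400.7×337.0 = 142719.7 J, so not all ice melts; final T = 0 °C.
Heat left for melting: 12393 − 7683.8 = 4709.2 J
Mass melted = 4709.2 / 337.0 = 13.97 g
Ice remaining = 400.7 − 13.97 = 386.73 g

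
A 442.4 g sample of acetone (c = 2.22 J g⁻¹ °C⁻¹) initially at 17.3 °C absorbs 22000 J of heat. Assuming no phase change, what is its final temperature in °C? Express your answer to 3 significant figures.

ΔT = q / (m c) = 22000 / (442.4 × 2.22) = 22.40 °C
T_f = 17.3 + 22.40 = 39.70 °C

T_f = 39.7 °C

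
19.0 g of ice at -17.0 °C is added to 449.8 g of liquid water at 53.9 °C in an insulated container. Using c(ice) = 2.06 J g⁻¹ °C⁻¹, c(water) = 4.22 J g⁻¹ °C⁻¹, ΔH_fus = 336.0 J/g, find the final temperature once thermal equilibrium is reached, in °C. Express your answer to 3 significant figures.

T_f = 48.2 °C

Heat to bring ice to 0 °C and melt it: q₁ = 19.0×2.06×17.0 + 19.0×336.0 = 7049.4 J
Heat the water can supply cooling to 0 °C: 449.8×4.22×53.9 = 102311 J > q₁, so all ice melts.
Energy balance: 449.8×4.22×(53.9 − T) = 7049.4 + 19.0×4.22×(T − 0)
1898.156(53.9 − T) = 7049.4 + 80.18 T
102311 − 7049.4 = 1978.336 T
T = 95261.6 / 1978.336 = 48.15 °C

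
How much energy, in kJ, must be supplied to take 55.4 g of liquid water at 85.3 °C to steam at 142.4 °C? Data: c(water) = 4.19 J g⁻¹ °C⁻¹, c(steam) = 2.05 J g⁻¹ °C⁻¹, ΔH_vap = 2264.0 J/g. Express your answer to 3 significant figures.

q = 134 kJ

q1 (heat water 85.3→100.0 °C): 55.4 × 4.19 × 14.7 = 3412 J
q2 (vaporize at 100 °C): 55.4 × 2264.0 = 125426 J
q3 (heat steam 100.0→142.4 °C): 55.4 × 2.05 × 42.4 = 4815 J
Total: 3412 + 125426 + 4815 = 133653 J = 134 kJ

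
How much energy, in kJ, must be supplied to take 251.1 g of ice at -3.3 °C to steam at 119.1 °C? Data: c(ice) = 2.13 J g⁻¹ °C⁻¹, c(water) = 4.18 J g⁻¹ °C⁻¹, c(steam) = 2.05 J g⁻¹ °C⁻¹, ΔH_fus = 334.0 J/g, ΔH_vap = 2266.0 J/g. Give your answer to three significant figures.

q = 769 kJ

q1 (heat ice -3.3→0.0 °C): 251.1 × 2.13 × 3.3 = 1765 J
q2 (melt at 0 °C): 251.1 × 334.0 = 83867 J
q3 (heat water 0.0→100.0 °C): 251.1 × 4.18 × 100.0 = 104960 J
q4 (vaporize at 100 °C): 251.1 × 2266.0 = 568993 J
q5 (heat steam 100.0→119.1 °C): 251.1 × 2.05 × 19.1 = 9832 J
Total: 1765 + 83867 + 104960 + 568993 + 9832 = 769417 J = 769 kJ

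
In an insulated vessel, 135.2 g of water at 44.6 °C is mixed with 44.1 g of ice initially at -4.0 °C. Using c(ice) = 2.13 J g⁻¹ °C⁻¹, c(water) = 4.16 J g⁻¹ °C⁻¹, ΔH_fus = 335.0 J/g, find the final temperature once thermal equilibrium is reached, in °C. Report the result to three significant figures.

T_f = 13.3 °C

Heat to bring ice to 0 °C and melt it: q₁ = 44.1×2.13×4.0 + 44.1×335.0 = 15149 J
Heat the water can supply cooling to 0 °C: 135.2×4.16×44.6 = 25084.5 J > q₁, so all ice melts.
Energy balance: 135.2×4.16×(44.6 − T) = 15149 + 44.1×4.16×(T − 0)
562.432(44.6 − T) = 15149 + 183.456 T
25084.5 − 15149 = 745.888 T
T = 9935.5 / 745.888 = 13.32 °C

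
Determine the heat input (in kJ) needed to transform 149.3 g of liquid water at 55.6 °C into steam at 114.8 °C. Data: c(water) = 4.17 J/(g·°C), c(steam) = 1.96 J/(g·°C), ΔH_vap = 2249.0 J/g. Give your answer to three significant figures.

q = 368 kJ

q1 (heat water 55.6→100.0 °C): 149.3 × 4.17 × 44.4 = 27643 J
q2 (vaporize at 100 °C): 149.3 × 2249.0 = 335776 J
q3 (heat steam 100.0→114.8 °C): 149.3 × 1.96 × 14.8 = 4331 J
Total: 27643 + 335776 + 4331 = 367750 J = 368 kJ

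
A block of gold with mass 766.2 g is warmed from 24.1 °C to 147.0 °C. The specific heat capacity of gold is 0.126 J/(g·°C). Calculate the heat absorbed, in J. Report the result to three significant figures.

q = m c ΔT = 766.2 × 0.126 × (147.0 − 24.1)
q = 766.2 × 0.126 × 122.9 = 11860 J

q = 11900 J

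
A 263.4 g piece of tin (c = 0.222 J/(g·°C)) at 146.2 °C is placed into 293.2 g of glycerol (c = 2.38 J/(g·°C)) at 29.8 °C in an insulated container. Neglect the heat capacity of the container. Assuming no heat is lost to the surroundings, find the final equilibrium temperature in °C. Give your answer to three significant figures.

Heat lost by tin = heat gained by glycerol.
(263.4)(0.222)(146.2 − T) = (293.2)(2.38)(T − 29.8)
58.4748 (146.2 − T) = 697.816 (T − 29.8)
8549.0 − 58.4748 T = 697.816 T − 20795
29344.0 = 756.2908 T
T = 38.80 °C

T_f = 38.8 °C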